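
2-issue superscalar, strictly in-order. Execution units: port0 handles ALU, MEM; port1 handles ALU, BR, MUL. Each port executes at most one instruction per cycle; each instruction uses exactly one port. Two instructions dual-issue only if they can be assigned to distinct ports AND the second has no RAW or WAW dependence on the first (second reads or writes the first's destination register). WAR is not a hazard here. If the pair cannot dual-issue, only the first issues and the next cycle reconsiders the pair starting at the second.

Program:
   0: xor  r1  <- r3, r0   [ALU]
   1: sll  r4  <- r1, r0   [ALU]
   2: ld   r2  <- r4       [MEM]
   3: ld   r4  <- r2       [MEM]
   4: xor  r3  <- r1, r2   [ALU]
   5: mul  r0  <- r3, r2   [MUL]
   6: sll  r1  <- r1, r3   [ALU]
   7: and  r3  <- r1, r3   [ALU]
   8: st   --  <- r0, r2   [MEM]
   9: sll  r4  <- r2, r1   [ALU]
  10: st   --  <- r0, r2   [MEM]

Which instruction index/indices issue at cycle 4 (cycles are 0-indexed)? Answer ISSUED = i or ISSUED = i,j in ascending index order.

ISSUED = 5,6

  cy0 -> i0 (xor) RAW r1
  cy1 -> i1 (sll) RAW r4
  cy2 -> i2 (ld) no-port MEM/MEM
  cy3 -> i3,i4 (ld;xor) pair
  cy4 -> i5,i6 (mul;sll) pair
  cy5 -> i7,i8 (and;st) pair
  cy6 -> i9,i10 (sll;st) pair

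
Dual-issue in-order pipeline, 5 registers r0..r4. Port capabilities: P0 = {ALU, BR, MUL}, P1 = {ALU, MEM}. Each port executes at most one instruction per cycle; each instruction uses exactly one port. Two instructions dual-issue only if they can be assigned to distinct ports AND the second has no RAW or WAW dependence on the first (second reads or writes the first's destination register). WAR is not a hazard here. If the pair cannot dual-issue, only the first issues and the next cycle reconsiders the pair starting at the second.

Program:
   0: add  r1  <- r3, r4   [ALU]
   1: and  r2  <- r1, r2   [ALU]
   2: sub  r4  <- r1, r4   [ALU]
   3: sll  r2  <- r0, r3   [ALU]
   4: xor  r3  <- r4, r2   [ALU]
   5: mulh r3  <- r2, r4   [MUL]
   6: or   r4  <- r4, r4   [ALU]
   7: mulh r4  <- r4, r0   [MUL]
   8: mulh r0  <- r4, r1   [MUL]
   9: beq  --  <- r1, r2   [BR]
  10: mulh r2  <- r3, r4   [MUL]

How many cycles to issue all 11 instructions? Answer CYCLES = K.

CYCLES = 9

  cy0 -> i0 (add.ALU) RAW r1
  cy1 -> i1,i2 (and.ALU;sub.ALU) 2-wide
  cy2 -> i3 (sll.ALU) RAW r2
  cy3 -> i4 (xor.ALU) WAW r3
  cy4 -> i5,i6 (mulh.MUL;or.ALU) 2-wide
  cy5 -> i7 (mulh.MUL) no-port MUL/MUL
  cy6 -> i8 (mulh.MUL) no-port MUL/BR
  cy7 -> i9 (beq.BR) no-port BR/MUL
  cy8 -> i10 (mulh.MUL) tail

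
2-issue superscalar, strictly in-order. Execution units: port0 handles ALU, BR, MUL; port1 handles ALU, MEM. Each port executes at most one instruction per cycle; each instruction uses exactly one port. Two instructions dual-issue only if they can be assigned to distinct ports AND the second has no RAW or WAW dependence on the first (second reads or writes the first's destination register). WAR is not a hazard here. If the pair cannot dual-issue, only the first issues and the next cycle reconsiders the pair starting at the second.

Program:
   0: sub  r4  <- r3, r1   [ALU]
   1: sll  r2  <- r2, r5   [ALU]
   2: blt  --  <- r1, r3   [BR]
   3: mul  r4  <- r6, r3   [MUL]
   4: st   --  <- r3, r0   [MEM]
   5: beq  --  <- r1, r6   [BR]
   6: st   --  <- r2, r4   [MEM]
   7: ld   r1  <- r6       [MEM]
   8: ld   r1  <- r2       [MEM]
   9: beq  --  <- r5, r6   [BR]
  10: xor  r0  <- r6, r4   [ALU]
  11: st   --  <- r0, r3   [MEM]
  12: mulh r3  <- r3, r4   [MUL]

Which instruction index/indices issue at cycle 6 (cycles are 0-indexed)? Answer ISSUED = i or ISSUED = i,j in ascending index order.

t=0 i0/i1:sub sll ; dual
t=1 i2:blt ; no-port BR/MUL
t=2 i3/i4:mul st ; dual
t=3 i5/i6:beq st ; dual
t=4 i7:ld ; no-port MEM/MEM
t=5 i8/i9:ld beq ; dual
t=6 i10:xor ; RAW r0
t=7 i11/i12:st mulh ; dual

ISSUED = 10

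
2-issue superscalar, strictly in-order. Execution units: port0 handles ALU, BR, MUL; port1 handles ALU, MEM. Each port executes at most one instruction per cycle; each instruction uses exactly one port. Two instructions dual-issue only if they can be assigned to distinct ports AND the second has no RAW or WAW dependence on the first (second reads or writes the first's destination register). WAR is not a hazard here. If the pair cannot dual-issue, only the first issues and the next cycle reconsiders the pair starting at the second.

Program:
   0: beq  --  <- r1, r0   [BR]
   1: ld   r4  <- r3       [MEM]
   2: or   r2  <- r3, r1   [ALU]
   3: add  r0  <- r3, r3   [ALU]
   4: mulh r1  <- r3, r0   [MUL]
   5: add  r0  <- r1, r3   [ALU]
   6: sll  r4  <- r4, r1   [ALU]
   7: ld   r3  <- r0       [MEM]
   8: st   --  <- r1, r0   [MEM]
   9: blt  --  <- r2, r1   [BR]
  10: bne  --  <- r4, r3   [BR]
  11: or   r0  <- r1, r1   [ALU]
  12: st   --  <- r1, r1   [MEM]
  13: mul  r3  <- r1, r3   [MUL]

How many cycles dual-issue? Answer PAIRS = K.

PAIRS = 6

#0 head=0: beq+ld i0+i1 dual
#1 head=2: or+add i2+i3 dual
#2 head=4: mulh i4 RAW r1
#3 head=5: add+sll i5+i6 dual
#4 head=7: ld i7 no-port MEM/MEM
#5 head=8: st+blt i8+i9 dual
#6 head=10: bne+or i10+i11 dual
#7 head=12: st+mul i12+i13 dual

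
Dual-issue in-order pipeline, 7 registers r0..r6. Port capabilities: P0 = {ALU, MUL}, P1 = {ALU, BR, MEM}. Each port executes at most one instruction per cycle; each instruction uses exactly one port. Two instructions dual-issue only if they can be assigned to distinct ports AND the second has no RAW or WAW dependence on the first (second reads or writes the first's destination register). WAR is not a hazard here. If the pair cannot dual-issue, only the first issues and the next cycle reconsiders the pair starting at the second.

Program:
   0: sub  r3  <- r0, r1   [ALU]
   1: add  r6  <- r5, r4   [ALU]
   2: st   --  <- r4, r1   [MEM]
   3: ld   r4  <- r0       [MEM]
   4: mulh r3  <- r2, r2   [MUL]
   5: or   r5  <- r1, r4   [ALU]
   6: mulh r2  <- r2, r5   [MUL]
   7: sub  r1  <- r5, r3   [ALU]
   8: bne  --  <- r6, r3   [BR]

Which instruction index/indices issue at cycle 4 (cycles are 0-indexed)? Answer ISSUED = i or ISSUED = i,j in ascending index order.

[0] i0/i1  sub add  -- 2-wide
[1] i2  st  -- no-port MEM/MEM
[2] i3/i4  ld mulh  -- 2-wide
[3] i5  or  -- RAW r5
[4] i6/i7  mulh sub  -- 2-wide
[5] i8  bne  -- tail

ISSUED = 6,7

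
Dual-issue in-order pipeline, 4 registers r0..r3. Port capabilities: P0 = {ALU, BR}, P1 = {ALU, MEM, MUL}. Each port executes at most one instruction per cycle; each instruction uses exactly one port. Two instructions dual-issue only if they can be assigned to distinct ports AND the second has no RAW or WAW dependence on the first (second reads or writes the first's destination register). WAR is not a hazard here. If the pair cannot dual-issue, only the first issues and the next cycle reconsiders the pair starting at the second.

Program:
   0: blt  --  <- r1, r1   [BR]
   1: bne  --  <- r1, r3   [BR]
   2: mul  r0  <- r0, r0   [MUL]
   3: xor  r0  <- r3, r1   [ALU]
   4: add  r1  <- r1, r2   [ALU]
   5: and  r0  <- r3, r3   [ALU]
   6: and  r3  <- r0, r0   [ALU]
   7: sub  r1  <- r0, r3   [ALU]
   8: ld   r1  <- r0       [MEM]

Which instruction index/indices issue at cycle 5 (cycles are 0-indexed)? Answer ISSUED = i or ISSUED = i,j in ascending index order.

t=0 i0:blt ; no-port BR/BR
t=1 i1+i2:bne/mul ; pair
t=2 i3+i4:xor/add ; pair
t=3 i5:and ; RAW r0
t=4 i6:and ; RAW r3
t=5 i7:sub ; WAW r1
t=6 i8:ld ; tail

ISSUED = 7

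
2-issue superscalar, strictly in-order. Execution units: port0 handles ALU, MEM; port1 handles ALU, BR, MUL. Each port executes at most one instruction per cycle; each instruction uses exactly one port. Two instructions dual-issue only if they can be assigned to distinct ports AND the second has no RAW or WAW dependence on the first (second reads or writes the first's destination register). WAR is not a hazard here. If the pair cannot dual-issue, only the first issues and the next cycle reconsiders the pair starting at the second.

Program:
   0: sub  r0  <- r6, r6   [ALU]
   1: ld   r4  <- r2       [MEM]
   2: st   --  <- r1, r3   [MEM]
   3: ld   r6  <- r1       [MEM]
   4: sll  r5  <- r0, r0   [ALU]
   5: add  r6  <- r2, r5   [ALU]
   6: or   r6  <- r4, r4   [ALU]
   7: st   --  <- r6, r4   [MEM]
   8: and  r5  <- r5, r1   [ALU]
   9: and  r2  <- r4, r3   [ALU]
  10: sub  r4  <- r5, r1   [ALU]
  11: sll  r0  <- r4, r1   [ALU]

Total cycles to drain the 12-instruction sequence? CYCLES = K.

0. sub;ld @i0&i1  | dual
1. st @i2  | no-port MEM/MEM
2. ld;sll @i3&i4  | dual
3. add @i5  | WAW r6
4. or @i6  | RAW r6
5. st;and @i7&i8  | dual
6. and;sub @i9&i10  | dual
7. sll @i11  | tail

CYCLES = 8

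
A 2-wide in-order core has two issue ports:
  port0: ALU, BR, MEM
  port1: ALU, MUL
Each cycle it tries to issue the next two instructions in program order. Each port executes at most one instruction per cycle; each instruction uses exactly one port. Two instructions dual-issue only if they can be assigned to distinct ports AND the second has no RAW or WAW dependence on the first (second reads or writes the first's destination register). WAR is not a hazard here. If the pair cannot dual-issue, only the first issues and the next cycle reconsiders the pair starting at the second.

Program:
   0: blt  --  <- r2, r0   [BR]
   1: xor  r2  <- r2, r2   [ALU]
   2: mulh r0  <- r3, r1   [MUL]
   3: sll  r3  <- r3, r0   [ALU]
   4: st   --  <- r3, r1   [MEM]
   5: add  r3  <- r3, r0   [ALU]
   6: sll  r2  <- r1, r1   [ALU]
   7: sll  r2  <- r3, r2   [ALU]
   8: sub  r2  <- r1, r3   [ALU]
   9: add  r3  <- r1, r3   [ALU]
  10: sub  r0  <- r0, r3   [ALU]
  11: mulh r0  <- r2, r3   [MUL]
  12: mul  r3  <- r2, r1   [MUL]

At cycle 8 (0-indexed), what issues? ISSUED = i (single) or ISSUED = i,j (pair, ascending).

c0: i0+i1 blt+xor  2-wide
c1: i2 mulh  RAW r0
c2: i3 sll  RAW r3
c3: i4+i5 st+add  2-wide
c4: i6 sll  RAW+WAW r2
c5: i7 sll  WAW r2
c6: i8+i9 sub+add  2-wide
c7: i10 sub  WAW r0
c8: i11 mulh  no-port MUL/MUL
c9: i12 mul  tail

ISSUED = 11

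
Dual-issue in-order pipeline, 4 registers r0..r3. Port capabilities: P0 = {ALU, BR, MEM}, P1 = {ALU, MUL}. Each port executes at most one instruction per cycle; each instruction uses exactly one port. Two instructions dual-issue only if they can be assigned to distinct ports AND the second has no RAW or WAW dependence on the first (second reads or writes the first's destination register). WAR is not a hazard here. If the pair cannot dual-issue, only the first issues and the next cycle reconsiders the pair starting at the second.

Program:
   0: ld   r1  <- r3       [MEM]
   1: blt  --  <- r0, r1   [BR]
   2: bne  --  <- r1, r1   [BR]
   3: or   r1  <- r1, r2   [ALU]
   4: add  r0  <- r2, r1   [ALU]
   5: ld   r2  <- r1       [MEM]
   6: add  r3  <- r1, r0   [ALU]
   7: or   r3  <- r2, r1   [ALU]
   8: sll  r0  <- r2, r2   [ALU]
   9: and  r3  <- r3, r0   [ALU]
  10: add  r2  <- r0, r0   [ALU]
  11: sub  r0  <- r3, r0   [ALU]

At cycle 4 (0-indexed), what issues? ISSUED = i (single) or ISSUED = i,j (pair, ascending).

t=0 i0:ld ; no-port MEM/BR
t=1 i1:blt ; no-port BR/BR
t=2 i2/i3:bne+or ; 2-wide
t=3 i4/i5:add+ld ; 2-wide
t=4 i6:add ; WAW r3
t=5 i7/i8:or+sll ; 2-wide
t=6 i9/i10:and+add ; 2-wide
t=7 i11:sub ; tail

ISSUED = 6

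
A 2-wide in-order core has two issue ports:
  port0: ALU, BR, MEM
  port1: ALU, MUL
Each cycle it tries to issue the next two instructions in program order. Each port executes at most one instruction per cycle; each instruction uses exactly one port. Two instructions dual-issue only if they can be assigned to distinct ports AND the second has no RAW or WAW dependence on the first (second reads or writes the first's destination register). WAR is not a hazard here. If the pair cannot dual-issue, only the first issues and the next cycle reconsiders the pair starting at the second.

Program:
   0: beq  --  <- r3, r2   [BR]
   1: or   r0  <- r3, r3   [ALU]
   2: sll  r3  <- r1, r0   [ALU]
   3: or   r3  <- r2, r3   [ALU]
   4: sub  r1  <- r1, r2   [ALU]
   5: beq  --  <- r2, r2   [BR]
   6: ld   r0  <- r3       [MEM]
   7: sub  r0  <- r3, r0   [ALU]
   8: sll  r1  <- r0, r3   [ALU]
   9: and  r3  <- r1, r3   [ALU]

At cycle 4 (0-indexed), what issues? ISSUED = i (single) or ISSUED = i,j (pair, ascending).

ISSUED = 6

  cy0 -> i0,i1 (beq.BR/or.ALU) 2-wide
  cy1 -> i2 (sll.ALU) RAW+WAW r3
  cy2 -> i3,i4 (or.ALU/sub.ALU) 2-wide
  cy3 -> i5 (beq.BR) no-port BR/MEM
  cy4 -> i6 (ld.MEM) RAW+WAW r0
  cy5 -> i7 (sub.ALU) RAW r0
  cy6 -> i8 (sll.ALU) RAW r1
  cy7 -> i9 (and.ALU) tail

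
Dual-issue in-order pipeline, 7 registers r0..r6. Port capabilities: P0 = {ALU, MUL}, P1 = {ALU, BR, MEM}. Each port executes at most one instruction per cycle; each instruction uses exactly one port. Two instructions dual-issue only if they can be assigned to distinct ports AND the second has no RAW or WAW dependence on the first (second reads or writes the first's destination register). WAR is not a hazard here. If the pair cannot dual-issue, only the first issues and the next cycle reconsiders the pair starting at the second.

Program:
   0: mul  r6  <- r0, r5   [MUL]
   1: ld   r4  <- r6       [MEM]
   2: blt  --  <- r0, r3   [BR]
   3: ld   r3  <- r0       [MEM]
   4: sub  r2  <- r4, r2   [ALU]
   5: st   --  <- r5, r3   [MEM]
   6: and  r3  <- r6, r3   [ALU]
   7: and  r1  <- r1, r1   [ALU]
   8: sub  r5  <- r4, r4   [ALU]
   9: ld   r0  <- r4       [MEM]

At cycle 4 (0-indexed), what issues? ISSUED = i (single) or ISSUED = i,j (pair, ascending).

#0 head=0: mul i0 RAW r6
#1 head=1: ld i1 no-port MEM/BR
#2 head=2: blt i2 no-port BR/MEM
#3 head=3: ld;sub i3&i4 dual
#4 head=5: st;and i5&i6 dual
#5 head=7: and;sub i7&i8 dual
#6 head=9: ld i9 tail

ISSUED = 5,6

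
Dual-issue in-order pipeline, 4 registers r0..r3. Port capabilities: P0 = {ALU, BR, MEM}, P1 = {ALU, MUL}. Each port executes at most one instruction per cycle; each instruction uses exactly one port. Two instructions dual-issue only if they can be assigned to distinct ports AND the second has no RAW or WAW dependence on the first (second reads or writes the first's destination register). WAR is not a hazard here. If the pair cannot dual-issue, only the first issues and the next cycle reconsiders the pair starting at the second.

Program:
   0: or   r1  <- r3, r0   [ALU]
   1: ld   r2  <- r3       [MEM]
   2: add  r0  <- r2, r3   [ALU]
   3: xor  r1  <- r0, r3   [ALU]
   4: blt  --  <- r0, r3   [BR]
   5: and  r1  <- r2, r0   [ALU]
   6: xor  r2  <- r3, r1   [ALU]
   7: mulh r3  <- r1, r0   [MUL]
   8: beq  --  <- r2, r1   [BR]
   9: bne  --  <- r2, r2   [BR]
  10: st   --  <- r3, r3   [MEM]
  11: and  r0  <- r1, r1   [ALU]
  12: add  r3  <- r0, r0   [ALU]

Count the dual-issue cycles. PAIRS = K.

PAIRS = 4

[0] i0&i1  or.ALU/ld.MEM  -- pair
[1] i2  add.ALU  -- RAW r0
[2] i3&i4  xor.ALU/blt.BR  -- pair
[3] i5  and.ALU  -- RAW r1
[4] i6&i7  xor.ALU/mulh.MUL  -- pair
[5] i8  beq.BR  -- no-port BR/BR
[6] i9  bne.BR  -- no-port BR/MEM
[7] i10&i11  st.MEM/and.ALU  -- pair
[8] i12  add.ALU  -- tail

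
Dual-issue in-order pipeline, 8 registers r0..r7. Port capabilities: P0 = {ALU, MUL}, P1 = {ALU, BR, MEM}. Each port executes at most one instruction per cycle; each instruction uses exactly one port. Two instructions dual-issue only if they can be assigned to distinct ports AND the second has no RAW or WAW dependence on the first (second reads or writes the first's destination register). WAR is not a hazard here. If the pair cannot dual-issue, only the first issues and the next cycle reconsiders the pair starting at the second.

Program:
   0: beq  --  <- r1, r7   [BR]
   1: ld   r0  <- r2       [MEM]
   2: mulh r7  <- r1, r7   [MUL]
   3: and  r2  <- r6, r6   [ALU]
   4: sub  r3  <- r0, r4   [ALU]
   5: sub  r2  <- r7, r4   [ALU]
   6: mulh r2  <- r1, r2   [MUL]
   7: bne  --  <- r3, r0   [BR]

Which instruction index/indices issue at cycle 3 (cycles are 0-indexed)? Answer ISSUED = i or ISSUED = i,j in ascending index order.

ISSUED = 5

  cy0 -> i0 (beq.BR) no-port BR/MEM
  cy1 -> i1/i2 (ld.MEM+mulh.MUL) pair
  cy2 -> i3/i4 (and.ALU+sub.ALU) pair
  cy3 -> i5 (sub.ALU) RAW+WAW r2
  cy4 -> i6/i7 (mulh.MUL+bne.BR) pair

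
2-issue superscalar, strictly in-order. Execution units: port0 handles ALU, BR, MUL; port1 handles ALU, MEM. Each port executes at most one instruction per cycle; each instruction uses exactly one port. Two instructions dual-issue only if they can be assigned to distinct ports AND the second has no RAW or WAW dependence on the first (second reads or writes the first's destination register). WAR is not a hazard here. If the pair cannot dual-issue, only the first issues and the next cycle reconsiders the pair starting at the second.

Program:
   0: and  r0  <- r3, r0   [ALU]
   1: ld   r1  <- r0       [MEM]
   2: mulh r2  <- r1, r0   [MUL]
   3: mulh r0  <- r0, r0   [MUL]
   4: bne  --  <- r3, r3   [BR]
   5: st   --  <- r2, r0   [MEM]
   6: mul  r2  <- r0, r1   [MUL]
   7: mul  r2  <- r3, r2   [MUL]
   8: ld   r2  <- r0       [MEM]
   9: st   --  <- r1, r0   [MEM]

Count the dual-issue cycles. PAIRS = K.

PAIRS = 1

0. and @i0  | RAW r0
1. ld @i1  | RAW r1
2. mulh @i2  | no-port MUL/MUL
3. mulh @i3  | no-port MUL/BR
4. bne;st @i4/i5  | pair
5. mul @i6  | no-port MUL/MUL
6. mul @i7  | WAW r2
7. ld @i8  | no-port MEM/MEM
8. st @i9  | tail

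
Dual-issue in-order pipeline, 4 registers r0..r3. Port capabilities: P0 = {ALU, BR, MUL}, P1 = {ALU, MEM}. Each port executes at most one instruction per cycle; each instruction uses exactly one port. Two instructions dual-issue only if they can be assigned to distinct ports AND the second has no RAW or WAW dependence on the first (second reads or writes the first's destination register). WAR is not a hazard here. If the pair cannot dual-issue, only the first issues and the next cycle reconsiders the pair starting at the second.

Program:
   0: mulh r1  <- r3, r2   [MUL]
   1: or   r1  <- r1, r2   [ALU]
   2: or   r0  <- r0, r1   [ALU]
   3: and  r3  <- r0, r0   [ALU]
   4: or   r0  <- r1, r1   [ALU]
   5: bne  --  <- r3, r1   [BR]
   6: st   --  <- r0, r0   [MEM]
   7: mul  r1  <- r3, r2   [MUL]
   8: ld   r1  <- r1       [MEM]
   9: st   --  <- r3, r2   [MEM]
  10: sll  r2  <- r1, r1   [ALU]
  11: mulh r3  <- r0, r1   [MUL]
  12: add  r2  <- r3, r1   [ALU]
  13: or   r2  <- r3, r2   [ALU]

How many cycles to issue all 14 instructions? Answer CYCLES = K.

#0 head=0: mulh.MUL i0 RAW+WAW r1
#1 head=1: or.ALU i1 RAW r1
#2 head=2: or.ALU i2 RAW r0
#3 head=3: and.ALU;or.ALU i3/i4 2-wide
#4 head=5: bne.BR;st.MEM i5/i6 2-wide
#5 head=7: mul.MUL i7 RAW+WAW r1
#6 head=8: ld.MEM i8 no-port MEM/MEM
#7 head=9: st.MEM;sll.ALU i9/i10 2-wide
#8 head=11: mulh.MUL i11 RAW r3
#9 head=12: add.ALU i12 RAW+WAW r2
#10 head=13: or.ALU i13 tail

CYCLES = 11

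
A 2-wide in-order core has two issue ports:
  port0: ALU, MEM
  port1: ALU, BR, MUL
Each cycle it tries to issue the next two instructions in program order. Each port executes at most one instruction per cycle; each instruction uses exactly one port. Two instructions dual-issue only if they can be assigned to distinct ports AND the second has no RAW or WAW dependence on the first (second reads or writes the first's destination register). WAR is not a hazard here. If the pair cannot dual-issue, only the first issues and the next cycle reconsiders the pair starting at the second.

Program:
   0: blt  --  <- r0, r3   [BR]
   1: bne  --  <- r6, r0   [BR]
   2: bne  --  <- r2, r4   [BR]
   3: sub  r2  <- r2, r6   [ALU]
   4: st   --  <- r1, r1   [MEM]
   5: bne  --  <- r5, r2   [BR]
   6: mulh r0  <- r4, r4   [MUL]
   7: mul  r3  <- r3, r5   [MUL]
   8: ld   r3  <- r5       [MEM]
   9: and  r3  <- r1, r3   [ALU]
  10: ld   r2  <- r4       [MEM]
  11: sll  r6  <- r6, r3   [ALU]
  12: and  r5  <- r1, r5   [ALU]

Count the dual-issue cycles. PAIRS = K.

t=0 i0:blt ; no-port BR/BR
t=1 i1:bne ; no-port BR/BR
t=2 i2&i3:bne;sub ; 2-wide
t=3 i4&i5:st;bne ; 2-wide
t=4 i6:mulh ; no-port MUL/MUL
t=5 i7:mul ; WAW r3
t=6 i8:ld ; RAW+WAW r3
t=7 i9&i10:and;ld ; 2-wide
t=8 i11&i12:sll;and ; 2-wide

PAIRS = 4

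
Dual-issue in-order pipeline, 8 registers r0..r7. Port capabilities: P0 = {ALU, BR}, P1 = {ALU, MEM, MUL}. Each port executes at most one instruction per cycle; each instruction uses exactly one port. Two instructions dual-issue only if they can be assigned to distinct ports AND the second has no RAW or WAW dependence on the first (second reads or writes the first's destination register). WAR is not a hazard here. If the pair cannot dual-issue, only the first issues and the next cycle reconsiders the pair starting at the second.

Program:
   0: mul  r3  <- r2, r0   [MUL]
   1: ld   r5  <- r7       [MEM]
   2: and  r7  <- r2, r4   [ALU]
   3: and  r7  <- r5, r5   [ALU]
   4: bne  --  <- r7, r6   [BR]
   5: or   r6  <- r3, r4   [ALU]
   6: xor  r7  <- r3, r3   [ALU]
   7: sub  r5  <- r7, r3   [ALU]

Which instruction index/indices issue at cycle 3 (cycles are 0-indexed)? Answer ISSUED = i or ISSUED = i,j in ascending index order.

t=0 i0:mul ; no-port MUL/MEM
t=1 i1+i2:ld and ; pair
t=2 i3:and ; RAW r7
t=3 i4+i5:bne or ; pair
t=4 i6:xor ; RAW r7
t=5 i7:sub ; tail

ISSUED = 4,5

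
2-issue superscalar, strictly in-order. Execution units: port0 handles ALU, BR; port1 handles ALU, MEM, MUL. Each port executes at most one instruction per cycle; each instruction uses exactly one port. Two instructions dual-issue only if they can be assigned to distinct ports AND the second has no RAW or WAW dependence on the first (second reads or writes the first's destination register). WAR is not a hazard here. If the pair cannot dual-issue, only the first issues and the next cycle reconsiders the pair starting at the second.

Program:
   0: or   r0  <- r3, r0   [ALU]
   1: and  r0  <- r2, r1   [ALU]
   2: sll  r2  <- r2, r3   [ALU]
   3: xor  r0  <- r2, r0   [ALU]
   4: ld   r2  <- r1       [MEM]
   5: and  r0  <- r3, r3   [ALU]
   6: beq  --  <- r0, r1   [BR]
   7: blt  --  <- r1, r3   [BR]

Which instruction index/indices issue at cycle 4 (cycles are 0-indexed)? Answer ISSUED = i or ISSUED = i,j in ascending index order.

ISSUED = 6

0. or @i0  | WAW r0
1. and/sll @i1&i2  | 2-wide
2. xor/ld @i3&i4  | 2-wide
3. and @i5  | RAW r0
4. beq @i6  | no-port BR/BR
5. blt @i7  | tail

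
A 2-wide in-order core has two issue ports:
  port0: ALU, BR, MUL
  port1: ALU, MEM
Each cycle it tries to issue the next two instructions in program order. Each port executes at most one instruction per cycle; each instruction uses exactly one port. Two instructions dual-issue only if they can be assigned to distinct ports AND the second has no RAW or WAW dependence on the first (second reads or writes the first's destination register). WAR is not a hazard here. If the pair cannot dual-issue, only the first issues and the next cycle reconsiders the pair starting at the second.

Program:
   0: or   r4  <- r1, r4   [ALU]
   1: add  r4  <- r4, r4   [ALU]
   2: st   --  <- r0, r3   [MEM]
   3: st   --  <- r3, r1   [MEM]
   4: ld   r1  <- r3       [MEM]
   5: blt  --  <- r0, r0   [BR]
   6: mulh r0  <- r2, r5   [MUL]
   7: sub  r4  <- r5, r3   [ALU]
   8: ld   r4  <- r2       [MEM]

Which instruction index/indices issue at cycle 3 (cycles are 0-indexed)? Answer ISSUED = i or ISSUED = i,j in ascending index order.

#0 head=0: or i0 RAW+WAW r4
#1 head=1: add st i1+i2 pair
#2 head=3: st i3 no-port MEM/MEM
#3 head=4: ld blt i4+i5 pair
#4 head=6: mulh sub i6+i7 pair
#5 head=8: ld i8 tail

ISSUED = 4,5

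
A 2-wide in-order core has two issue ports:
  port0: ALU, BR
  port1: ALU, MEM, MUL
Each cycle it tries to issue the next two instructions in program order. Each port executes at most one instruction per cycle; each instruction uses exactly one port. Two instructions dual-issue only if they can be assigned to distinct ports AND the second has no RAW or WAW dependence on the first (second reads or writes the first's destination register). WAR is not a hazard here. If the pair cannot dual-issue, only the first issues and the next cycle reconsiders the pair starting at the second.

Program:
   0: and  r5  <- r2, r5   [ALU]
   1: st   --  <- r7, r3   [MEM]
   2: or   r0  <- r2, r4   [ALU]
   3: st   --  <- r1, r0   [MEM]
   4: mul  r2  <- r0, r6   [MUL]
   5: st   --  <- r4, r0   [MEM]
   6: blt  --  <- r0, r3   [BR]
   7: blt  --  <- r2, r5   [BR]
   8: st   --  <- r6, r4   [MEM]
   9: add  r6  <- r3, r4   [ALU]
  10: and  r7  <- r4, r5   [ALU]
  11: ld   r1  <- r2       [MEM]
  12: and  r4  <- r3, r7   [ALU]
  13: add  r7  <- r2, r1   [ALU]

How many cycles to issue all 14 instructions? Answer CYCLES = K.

c0: i0+i1 and;st  2-wide
c1: i2 or  RAW r0
c2: i3 st  no-port MEM/MUL
c3: i4 mul  no-port MUL/MEM
c4: i5+i6 st;blt  2-wide
c5: i7+i8 blt;st  2-wide
c6: i9+i10 add;and  2-wide
c7: i11+i12 ld;and  2-wide
c8: i13 add  tail

CYCLES = 9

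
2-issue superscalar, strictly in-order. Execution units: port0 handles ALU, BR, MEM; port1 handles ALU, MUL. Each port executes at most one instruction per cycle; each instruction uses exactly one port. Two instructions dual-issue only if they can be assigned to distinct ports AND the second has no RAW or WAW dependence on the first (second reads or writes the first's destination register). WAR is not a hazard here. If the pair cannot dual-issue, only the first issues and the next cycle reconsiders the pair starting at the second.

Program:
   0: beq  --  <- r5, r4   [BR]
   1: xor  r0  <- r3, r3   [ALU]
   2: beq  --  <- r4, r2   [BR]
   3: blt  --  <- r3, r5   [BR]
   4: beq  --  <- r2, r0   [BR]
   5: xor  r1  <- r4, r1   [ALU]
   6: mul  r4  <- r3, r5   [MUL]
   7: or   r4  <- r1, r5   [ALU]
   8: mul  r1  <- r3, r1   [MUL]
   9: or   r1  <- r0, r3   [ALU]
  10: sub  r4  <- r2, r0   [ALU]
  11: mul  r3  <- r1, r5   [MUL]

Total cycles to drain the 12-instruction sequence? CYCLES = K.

CYCLES = 8

#0 head=0: beq.BR;xor.ALU i0+i1 2-wide
#1 head=2: beq.BR i2 no-port BR/BR
#2 head=3: blt.BR i3 no-port BR/BR
#3 head=4: beq.BR;xor.ALU i4+i5 2-wide
#4 head=6: mul.MUL i6 WAW r4
#5 head=7: or.ALU;mul.MUL i7+i8 2-wide
#6 head=9: or.ALU;sub.ALU i9+i10 2-wide
#7 head=11: mul.MUL i11 tail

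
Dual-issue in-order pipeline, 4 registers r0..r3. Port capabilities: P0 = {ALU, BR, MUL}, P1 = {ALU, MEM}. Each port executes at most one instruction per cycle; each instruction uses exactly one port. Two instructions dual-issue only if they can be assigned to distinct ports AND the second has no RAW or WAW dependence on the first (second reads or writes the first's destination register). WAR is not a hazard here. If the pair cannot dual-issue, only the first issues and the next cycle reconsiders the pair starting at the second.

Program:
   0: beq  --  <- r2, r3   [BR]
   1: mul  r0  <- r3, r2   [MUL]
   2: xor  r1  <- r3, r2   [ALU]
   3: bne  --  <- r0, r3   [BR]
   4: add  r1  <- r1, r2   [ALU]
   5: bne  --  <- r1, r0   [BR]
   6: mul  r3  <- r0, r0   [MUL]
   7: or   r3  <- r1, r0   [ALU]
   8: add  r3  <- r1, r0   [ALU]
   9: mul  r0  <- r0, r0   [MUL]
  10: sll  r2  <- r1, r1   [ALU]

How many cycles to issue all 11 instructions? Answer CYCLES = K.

#0 head=0: beq.BR i0 no-port BR/MUL
#1 head=1: mul.MUL+xor.ALU i1/i2 dual
#2 head=3: bne.BR+add.ALU i3/i4 dual
#3 head=5: bne.BR i5 no-port BR/MUL
#4 head=6: mul.MUL i6 WAW r3
#5 head=7: or.ALU i7 WAW r3
#6 head=8: add.ALU+mul.MUL i8/i9 dual
#7 head=10: sll.ALU i10 tail

CYCLES = 8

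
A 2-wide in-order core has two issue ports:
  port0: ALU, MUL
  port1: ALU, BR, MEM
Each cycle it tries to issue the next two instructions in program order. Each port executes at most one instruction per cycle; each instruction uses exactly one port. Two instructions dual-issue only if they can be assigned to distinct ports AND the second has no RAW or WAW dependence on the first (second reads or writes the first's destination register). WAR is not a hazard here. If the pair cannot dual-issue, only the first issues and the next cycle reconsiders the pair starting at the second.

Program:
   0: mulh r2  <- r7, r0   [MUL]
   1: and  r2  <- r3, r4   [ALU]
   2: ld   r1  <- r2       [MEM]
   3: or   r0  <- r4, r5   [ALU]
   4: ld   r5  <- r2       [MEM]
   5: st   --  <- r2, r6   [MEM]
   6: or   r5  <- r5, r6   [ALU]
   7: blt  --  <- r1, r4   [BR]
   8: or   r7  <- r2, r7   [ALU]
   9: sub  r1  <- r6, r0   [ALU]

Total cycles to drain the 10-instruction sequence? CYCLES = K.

#0 head=0: mulh i0 WAW r2
#1 head=1: and i1 RAW r2
#2 head=2: ld+or i2/i3 pair
#3 head=4: ld i4 no-port MEM/MEM
#4 head=5: st+or i5/i6 pair
#5 head=7: blt+or i7/i8 pair
#6 head=9: sub i9 tail

CYCLES = 7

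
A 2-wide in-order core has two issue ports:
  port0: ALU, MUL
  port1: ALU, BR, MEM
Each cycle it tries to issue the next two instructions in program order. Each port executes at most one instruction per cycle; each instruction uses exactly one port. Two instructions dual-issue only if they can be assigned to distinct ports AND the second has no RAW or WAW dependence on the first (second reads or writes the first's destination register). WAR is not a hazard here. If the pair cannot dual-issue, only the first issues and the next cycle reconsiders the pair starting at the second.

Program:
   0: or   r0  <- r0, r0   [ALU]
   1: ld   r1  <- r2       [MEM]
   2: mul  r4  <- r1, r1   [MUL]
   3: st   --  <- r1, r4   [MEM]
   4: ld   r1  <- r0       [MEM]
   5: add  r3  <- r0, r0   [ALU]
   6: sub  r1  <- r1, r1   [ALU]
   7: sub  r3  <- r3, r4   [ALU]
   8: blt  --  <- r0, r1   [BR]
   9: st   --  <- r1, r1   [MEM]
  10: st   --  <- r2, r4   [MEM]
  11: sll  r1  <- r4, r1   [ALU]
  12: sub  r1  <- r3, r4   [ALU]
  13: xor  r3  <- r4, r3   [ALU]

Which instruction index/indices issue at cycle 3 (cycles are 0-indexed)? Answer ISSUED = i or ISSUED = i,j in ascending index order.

0. or+ld @i0,i1  | 2-wide
1. mul @i2  | RAW r4
2. st @i3  | no-port MEM/MEM
3. ld+add @i4,i5  | 2-wide
4. sub+sub @i6,i7  | 2-wide
5. blt @i8  | no-port BR/MEM
6. st @i9  | no-port MEM/MEM
7. st+sll @i10,i11  | 2-wide
8. sub+xor @i12,i13  | 2-wide

ISSUED = 4,5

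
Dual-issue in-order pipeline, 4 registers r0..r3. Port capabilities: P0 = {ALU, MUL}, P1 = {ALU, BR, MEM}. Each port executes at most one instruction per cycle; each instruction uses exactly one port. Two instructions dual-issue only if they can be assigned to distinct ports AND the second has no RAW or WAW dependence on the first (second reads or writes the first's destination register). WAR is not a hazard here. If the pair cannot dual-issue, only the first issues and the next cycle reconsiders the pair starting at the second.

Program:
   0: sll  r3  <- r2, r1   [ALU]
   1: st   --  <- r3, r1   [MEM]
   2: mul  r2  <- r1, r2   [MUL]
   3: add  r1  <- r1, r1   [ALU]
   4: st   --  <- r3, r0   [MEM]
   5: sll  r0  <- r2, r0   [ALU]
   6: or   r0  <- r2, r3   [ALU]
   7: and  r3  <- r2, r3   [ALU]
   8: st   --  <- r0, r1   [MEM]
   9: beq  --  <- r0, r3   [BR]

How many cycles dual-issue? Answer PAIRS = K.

[0] i0  sll.ALU  -- RAW r3
[1] i1/i2  st.MEM/mul.MUL  -- dual
[2] i3/i4  add.ALU/st.MEM  -- dual
[3] i5  sll.ALU  -- WAW r0
[4] i6/i7  or.ALU/and.ALU  -- dual
[5] i8  st.MEM  -- no-port MEM/BR
[6] i9  beq.BR  -- tail

PAIRS = 3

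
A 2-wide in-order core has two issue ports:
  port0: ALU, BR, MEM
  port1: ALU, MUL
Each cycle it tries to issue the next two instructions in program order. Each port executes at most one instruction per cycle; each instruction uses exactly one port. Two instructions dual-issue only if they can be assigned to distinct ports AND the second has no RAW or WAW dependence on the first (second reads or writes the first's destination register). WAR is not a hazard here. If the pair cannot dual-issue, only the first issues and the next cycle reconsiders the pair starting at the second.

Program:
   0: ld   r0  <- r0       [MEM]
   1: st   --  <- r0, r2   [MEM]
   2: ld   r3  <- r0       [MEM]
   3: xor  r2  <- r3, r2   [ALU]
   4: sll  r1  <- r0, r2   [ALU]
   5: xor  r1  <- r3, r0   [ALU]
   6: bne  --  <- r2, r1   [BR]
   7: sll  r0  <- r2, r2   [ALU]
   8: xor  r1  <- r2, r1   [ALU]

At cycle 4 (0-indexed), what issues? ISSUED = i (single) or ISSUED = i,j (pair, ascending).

t=0 i0:ld ; no-port MEM/MEM
t=1 i1:st ; no-port MEM/MEM
t=2 i2:ld ; RAW r3
t=3 i3:xor ; RAW r2
t=4 i4:sll ; WAW r1
t=5 i5:xor ; RAW r1
t=6 i6+i7:bne sll ; pair
t=7 i8:xor ; tail

ISSUED = 4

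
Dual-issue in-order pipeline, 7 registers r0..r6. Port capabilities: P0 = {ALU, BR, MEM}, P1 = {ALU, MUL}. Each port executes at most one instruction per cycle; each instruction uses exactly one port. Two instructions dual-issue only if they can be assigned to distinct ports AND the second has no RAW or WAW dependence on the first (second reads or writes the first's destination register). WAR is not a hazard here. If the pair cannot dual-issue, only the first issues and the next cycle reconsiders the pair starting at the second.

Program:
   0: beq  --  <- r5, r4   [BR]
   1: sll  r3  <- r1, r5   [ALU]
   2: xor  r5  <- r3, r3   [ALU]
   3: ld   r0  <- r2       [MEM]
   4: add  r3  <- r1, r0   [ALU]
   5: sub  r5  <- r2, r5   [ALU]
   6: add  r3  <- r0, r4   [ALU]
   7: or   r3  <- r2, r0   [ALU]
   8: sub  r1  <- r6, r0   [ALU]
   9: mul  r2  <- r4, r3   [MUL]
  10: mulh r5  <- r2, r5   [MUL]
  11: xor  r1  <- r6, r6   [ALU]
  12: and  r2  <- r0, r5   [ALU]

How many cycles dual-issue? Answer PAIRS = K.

PAIRS = 5

[0] i0/i1  beq;sll  -- pair
[1] i2/i3  xor;ld  -- pair
[2] i4/i5  add;sub  -- pair
[3] i6  add  -- WAW r3
[4] i7/i8  or;sub  -- pair
[5] i9  mul  -- no-port MUL/MUL
[6] i10/i11  mulh;xor  -- pair
[7] i12  and  -- tail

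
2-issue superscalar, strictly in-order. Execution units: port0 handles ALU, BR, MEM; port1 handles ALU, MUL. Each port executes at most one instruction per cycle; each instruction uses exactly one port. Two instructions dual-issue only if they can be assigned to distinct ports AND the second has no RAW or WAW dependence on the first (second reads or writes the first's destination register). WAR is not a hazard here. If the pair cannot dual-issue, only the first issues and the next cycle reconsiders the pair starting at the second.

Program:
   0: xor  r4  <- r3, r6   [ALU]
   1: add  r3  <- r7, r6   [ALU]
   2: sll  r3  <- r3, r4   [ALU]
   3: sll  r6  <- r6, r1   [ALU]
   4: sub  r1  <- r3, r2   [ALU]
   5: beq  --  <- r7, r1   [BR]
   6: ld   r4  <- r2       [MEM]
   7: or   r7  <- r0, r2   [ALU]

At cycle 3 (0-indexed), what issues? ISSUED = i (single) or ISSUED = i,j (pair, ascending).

#0 head=0: xor.ALU add.ALU i0/i1 pair
#1 head=2: sll.ALU sll.ALU i2/i3 pair
#2 head=4: sub.ALU i4 RAW r1
#3 head=5: beq.BR i5 no-port BR/MEM
#4 head=6: ld.MEM or.ALU i6/i7 pair

ISSUED = 5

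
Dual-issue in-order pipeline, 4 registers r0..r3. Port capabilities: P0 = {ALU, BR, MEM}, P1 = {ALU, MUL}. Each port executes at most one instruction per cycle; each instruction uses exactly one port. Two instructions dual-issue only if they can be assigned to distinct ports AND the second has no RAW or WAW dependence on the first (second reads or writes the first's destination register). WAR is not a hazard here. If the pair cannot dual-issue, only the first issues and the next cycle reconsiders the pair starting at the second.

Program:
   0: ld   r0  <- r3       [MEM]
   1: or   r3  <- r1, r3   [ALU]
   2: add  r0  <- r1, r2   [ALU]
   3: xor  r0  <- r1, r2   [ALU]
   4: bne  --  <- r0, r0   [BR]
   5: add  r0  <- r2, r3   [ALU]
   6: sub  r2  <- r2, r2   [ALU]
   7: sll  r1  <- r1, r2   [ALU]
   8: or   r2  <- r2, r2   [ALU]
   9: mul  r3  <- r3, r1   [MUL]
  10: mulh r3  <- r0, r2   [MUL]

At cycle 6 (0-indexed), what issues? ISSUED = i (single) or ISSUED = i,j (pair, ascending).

ISSUED = 9

0. ld.MEM/or.ALU @i0&i1  | pair
1. add.ALU @i2  | WAW r0
2. xor.ALU @i3  | RAW r0
3. bne.BR/add.ALU @i4&i5  | pair
4. sub.ALU @i6  | RAW r2
5. sll.ALU/or.ALU @i7&i8  | pair
6. mul.MUL @i9  | no-port MUL/MUL
7. mulh.MUL @i10  | tail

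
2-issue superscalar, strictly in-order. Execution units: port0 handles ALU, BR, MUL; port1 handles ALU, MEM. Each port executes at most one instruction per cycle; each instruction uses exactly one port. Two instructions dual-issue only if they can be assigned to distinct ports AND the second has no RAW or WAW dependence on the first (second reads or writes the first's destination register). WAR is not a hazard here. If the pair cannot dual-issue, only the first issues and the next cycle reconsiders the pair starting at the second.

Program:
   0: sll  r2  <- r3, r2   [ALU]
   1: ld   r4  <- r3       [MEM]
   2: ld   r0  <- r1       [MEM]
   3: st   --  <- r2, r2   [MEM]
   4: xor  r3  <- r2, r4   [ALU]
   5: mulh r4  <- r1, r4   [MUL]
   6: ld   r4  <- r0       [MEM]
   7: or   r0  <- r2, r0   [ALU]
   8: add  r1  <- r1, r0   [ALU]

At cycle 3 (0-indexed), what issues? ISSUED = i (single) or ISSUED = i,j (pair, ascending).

ISSUED = 5

  cy0 -> i0/i1 (sll/ld) 2-wide
  cy1 -> i2 (ld) no-port MEM/MEM
  cy2 -> i3/i4 (st/xor) 2-wide
  cy3 -> i5 (mulh) WAW r4
  cy4 -> i6/i7 (ld/or) 2-wide
  cy5 -> i8 (add) tail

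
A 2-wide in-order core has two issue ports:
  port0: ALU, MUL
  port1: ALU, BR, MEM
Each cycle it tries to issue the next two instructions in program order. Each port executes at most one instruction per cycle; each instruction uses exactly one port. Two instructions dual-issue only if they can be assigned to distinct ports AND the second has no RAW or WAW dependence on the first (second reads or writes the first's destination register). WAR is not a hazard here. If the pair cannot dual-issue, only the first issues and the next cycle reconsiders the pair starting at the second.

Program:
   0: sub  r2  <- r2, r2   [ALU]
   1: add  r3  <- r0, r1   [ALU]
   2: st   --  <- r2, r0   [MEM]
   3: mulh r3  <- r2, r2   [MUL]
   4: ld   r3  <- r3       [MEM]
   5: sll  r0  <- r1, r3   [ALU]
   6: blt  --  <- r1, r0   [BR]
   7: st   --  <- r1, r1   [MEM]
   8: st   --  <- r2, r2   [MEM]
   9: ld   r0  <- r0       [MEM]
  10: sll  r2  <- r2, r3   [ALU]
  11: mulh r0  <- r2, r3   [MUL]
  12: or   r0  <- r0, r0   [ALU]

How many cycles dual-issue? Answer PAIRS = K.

[0] i0/i1  sub/add  -- 2-wide
[1] i2/i3  st/mulh  -- 2-wide
[2] i4  ld  -- RAW r3
[3] i5  sll  -- RAW r0
[4] i6  blt  -- no-port BR/MEM
[5] i7  st  -- no-port MEM/MEM
[6] i8  st  -- no-port MEM/MEM
[7] i9/i10  ld/sll  -- 2-wide
[8] i11  mulh  -- RAW+WAW r0
[9] i12  or  -- tail

PAIRS = 3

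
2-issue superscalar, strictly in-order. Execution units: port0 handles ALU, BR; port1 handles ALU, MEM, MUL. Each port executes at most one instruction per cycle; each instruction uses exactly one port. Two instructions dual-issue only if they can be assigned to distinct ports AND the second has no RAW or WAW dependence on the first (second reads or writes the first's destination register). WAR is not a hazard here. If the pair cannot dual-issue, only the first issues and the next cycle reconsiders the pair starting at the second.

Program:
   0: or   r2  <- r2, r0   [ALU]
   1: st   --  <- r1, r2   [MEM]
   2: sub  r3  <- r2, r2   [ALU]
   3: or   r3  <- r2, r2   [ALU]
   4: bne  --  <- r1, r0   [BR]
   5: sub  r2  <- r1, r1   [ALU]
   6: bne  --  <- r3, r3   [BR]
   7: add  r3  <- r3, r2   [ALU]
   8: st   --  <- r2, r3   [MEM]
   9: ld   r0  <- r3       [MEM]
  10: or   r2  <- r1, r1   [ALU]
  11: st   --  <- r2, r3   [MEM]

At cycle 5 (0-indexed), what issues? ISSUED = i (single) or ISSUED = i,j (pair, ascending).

ISSUED = 8

c0: i0 or.ALU  RAW r2
c1: i1/i2 st.MEM sub.ALU  2-wide
c2: i3/i4 or.ALU bne.BR  2-wide
c3: i5/i6 sub.ALU bne.BR  2-wide
c4: i7 add.ALU  RAW r3
c5: i8 st.MEM  no-port MEM/MEM
c6: i9/i10 ld.MEM or.ALU  2-wide
c7: i11 st.MEM  tail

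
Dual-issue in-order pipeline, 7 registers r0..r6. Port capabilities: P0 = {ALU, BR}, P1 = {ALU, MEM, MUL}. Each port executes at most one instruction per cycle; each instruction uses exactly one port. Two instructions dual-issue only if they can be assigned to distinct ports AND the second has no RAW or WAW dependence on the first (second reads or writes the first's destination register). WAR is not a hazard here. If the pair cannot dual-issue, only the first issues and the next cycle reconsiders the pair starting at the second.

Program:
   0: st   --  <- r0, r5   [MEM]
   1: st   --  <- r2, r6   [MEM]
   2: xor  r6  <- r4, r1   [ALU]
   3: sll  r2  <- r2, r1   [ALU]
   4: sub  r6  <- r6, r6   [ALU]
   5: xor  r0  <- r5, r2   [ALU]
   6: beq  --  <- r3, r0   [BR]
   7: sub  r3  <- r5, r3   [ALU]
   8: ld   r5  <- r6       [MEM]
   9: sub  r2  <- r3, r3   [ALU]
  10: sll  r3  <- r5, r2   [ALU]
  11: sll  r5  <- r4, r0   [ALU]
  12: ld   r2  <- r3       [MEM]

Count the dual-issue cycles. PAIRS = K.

PAIRS = 5

c0: i0 st.MEM  no-port MEM/MEM
c1: i1&i2 st.MEM+xor.ALU  pair
c2: i3&i4 sll.ALU+sub.ALU  pair
c3: i5 xor.ALU  RAW r0
c4: i6&i7 beq.BR+sub.ALU  pair
c5: i8&i9 ld.MEM+sub.ALU  pair
c6: i10&i11 sll.ALU+sll.ALU  pair
c7: i12 ld.MEM  tail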